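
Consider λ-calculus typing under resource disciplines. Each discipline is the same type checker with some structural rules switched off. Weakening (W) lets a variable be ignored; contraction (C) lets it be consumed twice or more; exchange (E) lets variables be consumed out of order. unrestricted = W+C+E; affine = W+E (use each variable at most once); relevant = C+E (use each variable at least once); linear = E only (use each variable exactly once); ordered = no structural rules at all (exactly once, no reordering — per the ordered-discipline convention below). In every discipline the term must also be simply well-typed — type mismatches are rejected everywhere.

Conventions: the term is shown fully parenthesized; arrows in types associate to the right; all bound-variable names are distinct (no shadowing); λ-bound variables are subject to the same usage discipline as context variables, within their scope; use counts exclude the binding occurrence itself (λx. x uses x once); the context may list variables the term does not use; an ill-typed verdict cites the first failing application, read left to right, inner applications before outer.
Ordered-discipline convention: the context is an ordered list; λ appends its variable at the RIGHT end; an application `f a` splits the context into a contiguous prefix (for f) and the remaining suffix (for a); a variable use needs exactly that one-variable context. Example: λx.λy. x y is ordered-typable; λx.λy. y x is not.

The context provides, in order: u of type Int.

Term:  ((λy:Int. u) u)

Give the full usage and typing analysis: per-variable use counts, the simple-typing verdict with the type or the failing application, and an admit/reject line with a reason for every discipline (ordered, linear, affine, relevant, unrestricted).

usage: u: 2; y (bound): 0
use order (left to right): u, u
typing: ✓ — Int
ordered: ✗ — uses contraction: u ×2; y never used (weakening)
linear: ✗ — uses contraction: u ×2; y never used (weakening)
affine: ✗ — uses contraction: u ×2
relevant: ✗ — y never used (weakening)
unrestricted: ✓ — typability at Int is all that's needed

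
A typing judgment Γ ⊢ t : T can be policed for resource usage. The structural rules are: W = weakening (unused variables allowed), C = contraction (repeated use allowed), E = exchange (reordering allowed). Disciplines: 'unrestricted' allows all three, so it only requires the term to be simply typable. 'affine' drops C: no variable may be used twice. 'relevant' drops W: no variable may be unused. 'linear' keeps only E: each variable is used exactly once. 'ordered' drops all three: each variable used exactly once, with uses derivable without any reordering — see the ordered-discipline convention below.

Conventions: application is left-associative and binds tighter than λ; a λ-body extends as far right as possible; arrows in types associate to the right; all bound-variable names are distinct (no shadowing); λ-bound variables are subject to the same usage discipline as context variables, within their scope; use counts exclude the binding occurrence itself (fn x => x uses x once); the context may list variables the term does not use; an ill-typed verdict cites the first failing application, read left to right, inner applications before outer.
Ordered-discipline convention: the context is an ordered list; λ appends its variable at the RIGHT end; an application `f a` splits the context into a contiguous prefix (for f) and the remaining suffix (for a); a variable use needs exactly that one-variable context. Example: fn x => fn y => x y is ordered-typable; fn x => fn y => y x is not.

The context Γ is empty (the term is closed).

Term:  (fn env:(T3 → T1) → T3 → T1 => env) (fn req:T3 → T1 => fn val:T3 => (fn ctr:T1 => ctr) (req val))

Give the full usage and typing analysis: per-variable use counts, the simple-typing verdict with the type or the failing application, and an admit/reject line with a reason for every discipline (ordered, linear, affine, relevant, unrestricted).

variable uses: env (bound)=1, req (bound)=1, val (bound)=1, ctr (bound)=1
left-to-right use order: env, ctr, req, val
typing: ✓ — (T3 → T1) → T3 → T1
ordered ✓ (one use each (env, req, val, ctr); ordered split holds)
linear ✓ (single use per variable (env, req, val, ctr))
affine ✓ (none of env, req, val, ctr used more than once)
relevant ✓ (none of env, req, val, ctr goes unused)
unrestricted ✓ (simply typable at (T3 → T1) → T3 → T1; W, C, E all held)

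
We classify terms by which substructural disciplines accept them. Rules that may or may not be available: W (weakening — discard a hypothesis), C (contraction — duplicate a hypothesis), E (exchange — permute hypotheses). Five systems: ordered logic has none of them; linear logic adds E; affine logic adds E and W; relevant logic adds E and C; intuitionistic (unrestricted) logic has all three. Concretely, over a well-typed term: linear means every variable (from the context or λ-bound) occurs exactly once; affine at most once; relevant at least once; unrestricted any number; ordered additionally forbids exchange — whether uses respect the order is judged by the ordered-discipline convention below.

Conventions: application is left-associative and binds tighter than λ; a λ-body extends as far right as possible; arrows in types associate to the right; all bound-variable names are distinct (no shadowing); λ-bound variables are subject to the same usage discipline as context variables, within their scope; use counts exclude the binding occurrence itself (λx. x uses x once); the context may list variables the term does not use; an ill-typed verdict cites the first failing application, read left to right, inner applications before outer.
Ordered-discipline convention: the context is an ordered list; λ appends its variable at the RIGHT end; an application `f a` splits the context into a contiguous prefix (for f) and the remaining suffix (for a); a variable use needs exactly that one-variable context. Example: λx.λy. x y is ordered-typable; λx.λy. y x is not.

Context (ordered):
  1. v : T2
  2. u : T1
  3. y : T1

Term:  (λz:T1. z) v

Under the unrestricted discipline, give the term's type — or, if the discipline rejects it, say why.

not well-typed under unrestricted — the type mismatch rejects it
variable uses: v: 1; u: 0; y: 0; z (λ-bound): 1
order of uses: z, v
typing: ill-typed: a function awaiting T1 gets T2
all disciplines: ordered ✗, linear ✗, affine ✗, relevant ✗, unrestricted ✗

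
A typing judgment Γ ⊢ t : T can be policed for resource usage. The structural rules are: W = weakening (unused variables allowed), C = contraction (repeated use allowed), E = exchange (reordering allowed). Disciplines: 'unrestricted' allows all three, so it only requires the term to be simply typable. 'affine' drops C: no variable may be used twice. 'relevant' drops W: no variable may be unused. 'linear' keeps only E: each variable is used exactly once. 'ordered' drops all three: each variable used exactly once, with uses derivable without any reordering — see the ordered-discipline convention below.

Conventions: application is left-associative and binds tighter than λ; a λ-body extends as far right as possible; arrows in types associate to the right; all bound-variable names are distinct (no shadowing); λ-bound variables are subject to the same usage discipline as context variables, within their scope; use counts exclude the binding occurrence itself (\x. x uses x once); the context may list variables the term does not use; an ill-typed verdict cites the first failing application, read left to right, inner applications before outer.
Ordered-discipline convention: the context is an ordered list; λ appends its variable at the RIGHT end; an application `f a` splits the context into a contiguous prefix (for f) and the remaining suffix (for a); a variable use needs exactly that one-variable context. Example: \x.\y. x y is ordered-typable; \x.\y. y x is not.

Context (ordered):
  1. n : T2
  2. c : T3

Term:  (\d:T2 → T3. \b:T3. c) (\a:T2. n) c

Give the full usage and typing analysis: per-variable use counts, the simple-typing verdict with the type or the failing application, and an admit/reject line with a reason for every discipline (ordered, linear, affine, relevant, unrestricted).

use counts: n=1; c=2; d (bound)=0; b (bound)=0; a (bound)=0
order of uses: c, n, c
typing: ill-typed: a function awaiting T2 → T3 gets T2 → T2
ordered ✗ (a type mismatch blocks all five)
linear ✗ (the type mismatch rejects it)
affine ✗ (not simply typable)
relevant ✗ (fails simple typing)
unrestricted ✗ (a type mismatch blocks all five)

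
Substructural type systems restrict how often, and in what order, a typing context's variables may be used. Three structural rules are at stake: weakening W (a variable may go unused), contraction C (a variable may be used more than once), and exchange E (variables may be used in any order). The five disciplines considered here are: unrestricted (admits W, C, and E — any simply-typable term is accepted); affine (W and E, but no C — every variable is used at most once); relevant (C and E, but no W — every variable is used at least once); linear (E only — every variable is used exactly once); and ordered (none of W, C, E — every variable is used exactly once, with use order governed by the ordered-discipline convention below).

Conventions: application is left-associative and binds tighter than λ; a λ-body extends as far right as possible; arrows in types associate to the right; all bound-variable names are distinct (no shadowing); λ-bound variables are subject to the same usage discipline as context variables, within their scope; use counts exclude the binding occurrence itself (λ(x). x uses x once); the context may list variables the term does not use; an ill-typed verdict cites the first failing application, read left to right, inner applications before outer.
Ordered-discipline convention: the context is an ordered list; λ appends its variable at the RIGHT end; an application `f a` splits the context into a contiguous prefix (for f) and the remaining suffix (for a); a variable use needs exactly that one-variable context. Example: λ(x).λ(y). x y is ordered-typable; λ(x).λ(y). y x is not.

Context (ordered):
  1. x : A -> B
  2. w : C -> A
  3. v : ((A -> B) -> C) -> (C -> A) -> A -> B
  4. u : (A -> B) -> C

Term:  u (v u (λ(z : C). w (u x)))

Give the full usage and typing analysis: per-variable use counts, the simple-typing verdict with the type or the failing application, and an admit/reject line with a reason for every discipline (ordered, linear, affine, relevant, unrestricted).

variable uses: x: 1×, w: 1×, v: 1×, u: 3×, z (λ-bound): 0×
left-to-right use order: u, v, u, w, u, x
typing: ✓ — C
ordered: ✗ — repeated use of u ×3; needs weakening: z unused
linear: ✗ — repeated use of u ×3; needs weakening: z unused
affine: ✗ — repeated use of u ×3
relevant: ✗ — needs weakening: z unused
unrestricted: ✓ — typability at C is all that's needed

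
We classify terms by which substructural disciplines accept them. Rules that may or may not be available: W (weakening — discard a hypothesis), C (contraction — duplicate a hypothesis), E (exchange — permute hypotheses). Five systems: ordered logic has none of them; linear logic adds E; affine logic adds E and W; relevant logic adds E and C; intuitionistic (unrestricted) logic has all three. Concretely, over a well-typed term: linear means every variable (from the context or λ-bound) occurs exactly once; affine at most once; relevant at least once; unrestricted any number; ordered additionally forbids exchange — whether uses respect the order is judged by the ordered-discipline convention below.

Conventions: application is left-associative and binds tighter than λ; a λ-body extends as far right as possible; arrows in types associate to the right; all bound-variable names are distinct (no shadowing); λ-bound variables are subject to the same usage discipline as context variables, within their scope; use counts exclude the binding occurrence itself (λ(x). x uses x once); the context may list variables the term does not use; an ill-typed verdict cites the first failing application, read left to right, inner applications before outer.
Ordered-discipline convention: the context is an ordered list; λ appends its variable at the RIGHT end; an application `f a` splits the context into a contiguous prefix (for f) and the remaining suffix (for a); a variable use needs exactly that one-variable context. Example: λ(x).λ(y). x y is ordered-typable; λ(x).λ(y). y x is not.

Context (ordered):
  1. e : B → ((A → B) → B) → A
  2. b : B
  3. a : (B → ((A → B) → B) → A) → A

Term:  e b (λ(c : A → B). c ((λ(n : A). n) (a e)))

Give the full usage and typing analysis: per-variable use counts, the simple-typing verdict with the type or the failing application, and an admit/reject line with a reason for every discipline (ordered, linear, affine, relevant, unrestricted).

counts: e ×2; b ×1; a ×1; c (λ-bound) ×1; n (λ-bound) ×1
order of uses: e, b, c, n, a, e
typing: the term checks, with type A
ordered ✗ (e ×2 used more than once (contraction))
linear ✗ (e ×2 used more than once (contraction))
affine ✗ (e ×2 used more than once (contraction))
relevant ✓ (e, b, a, c, n: all used, weakening unneeded)
unrestricted ✓ (typability at A is all that's needed)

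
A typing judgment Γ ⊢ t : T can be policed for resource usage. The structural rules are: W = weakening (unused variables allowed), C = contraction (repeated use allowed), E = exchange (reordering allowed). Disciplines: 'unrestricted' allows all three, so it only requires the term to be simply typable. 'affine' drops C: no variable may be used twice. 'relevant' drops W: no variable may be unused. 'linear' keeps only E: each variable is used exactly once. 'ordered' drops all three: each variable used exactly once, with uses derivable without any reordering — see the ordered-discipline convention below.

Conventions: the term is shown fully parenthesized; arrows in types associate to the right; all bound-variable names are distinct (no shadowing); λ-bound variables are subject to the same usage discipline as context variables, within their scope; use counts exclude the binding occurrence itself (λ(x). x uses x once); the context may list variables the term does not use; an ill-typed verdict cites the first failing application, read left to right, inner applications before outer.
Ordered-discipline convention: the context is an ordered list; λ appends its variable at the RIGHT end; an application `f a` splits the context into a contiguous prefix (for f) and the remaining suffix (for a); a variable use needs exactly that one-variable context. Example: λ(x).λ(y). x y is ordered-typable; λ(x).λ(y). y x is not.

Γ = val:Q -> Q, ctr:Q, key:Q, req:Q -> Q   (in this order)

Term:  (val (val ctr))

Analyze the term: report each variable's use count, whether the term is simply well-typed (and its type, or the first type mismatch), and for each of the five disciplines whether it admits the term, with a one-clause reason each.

usage: val: 2×, ctr: 1×, key: 0×, req: 0×
use order (left to right): val, val, ctr
typing: well-typed at Q
ordered ✗ (needs contraction — val ×2; key, req left unused)
linear ✗ (needs contraction — val ×2; key, req left unused)
affine ✗ (needs contraction — val ×2)
relevant ✗ (key, req left unused)
unrestricted ✓ (type-checks (Q) and nothing is barred)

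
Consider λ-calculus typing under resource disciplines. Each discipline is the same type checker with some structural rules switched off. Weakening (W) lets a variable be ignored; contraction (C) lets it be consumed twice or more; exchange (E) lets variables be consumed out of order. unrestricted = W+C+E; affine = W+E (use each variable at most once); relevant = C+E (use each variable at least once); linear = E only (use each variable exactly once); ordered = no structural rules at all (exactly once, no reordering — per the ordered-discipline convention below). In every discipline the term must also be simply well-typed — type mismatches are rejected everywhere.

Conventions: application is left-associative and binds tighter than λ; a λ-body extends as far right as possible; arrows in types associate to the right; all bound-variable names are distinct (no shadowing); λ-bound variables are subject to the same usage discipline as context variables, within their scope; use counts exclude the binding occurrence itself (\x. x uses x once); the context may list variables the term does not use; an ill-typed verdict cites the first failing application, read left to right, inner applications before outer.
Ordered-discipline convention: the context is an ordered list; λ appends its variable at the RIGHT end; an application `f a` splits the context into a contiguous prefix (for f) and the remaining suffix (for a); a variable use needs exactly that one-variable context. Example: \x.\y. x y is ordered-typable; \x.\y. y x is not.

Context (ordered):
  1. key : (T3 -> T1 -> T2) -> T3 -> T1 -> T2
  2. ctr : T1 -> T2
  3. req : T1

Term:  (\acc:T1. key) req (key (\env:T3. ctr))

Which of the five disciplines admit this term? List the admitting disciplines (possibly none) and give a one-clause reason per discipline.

admitted in: unrestricted
use counts: key ×2, ctr ×1, req ×1, acc [bound] ×0, env [bound] ×0
uses in reading order: key, req, key, ctr
typing: ✓ — T3 -> T1 -> T2
ordered ✗ (repeated use of key ×2; acc, env never used (weakening))
linear ✗ (repeated use of key ×2; acc, env never used (weakening))
affine ✗ (repeated use of key ×2)
relevant ✗ (acc, env never used (weakening))
unrestricted ✓ (well-typed at T3 -> T1 -> T2; no restrictions here)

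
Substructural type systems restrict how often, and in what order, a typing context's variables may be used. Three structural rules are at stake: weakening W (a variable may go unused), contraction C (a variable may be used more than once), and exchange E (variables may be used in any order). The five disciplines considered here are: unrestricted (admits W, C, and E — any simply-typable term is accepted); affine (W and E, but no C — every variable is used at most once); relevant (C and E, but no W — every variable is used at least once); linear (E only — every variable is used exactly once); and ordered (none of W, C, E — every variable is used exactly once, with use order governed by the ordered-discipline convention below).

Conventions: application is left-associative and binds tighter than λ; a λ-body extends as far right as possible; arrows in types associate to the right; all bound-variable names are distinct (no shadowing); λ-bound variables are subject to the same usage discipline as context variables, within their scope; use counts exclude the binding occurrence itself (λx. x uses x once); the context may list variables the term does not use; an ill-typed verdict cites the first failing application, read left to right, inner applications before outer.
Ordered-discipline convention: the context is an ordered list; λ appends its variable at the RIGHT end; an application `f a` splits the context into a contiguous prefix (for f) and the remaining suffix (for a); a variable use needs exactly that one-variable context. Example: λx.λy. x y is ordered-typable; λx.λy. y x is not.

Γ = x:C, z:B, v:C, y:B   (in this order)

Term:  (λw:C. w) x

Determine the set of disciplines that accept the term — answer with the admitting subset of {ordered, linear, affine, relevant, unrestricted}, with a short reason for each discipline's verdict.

admitted by: affine, unrestricted
usage: x ×1, z ×0, v ×0, y ×0, w [bound] ×1
order of uses: w, x
typing: ✓ — C
ordered: ✗ — unused: z, v, y — weakening required
linear: ✗ — unused: z, v, y — weakening required
affine: ✓ — no duplicate uses among x, z, v, y, w
relevant: ✗ — unused: z, v, y — weakening required
unrestricted: ✓ — typability at C is all that's needed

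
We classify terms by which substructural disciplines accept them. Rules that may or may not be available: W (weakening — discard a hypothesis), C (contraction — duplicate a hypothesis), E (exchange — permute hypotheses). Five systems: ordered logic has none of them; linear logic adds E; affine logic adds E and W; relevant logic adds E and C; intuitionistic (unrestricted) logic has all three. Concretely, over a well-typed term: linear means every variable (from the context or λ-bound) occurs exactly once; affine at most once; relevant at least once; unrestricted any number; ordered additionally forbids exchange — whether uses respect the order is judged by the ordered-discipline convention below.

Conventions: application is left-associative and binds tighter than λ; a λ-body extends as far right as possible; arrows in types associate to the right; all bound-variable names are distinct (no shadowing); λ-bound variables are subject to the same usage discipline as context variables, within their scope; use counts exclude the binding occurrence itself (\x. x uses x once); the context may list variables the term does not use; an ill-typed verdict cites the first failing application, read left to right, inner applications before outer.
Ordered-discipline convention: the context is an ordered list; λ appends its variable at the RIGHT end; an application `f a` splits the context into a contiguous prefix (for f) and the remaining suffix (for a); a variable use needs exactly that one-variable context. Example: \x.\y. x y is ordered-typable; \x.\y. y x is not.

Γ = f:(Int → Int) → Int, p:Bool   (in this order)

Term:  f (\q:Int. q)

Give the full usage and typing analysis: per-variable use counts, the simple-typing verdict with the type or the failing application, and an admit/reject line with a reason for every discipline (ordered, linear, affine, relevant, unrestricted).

variable uses: f: 1; p: 0; q (λ-bound): 1
uses in reading order: f, q
typing: well-typed at Int
ordered: ✗, unused: p — weakening required
linear: ✗, unused: p — weakening required
affine: ✓, f, p, q: no repeats, contraction unneeded
relevant: ✗, unused: p — weakening required
unrestricted: ✓, typability at Int is all that's needed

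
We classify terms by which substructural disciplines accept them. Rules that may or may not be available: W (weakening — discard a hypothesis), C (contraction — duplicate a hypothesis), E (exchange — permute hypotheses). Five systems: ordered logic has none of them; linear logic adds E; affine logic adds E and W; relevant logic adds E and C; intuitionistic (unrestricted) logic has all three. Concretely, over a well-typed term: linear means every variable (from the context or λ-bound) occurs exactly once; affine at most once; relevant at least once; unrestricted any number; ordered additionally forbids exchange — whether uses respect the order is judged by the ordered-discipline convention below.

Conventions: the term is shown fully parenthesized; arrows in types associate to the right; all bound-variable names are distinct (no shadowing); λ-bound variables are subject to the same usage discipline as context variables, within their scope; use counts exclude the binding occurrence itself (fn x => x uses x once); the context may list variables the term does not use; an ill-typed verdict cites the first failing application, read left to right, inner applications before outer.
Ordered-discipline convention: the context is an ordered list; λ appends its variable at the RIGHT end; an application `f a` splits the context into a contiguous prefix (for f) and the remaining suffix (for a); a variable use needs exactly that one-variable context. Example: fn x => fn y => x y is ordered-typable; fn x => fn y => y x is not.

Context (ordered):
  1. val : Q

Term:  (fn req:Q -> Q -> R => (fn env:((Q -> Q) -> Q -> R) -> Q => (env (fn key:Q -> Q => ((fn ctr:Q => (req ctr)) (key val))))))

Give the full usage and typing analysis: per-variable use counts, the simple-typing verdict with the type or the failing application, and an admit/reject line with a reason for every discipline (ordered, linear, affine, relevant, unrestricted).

counts: val ×1; req (λ-bound) ×1; env (λ-bound) ×1; key (λ-bound) ×1; ctr (λ-bound) ×1
left-to-right use order: env, req, ctr, key, val
typing: the term checks, with type (Q -> Q -> R) -> (((Q -> Q) -> Q -> R) -> Q) -> Q
ordered ✗ (use order env, req, ctr, key, val needs exchange)
linear ✓ (val, req, env, key, ctr: one use apiece)
affine ✓ (none of val, req, env, key, ctr used more than once)
relevant ✓ (every one of val, req, env, key, ctr appears)
unrestricted ✓ (typability at (Q -> Q -> R) -> (((Q -> Q) -> Q -> R) -> Q) -> Q is all that's needed)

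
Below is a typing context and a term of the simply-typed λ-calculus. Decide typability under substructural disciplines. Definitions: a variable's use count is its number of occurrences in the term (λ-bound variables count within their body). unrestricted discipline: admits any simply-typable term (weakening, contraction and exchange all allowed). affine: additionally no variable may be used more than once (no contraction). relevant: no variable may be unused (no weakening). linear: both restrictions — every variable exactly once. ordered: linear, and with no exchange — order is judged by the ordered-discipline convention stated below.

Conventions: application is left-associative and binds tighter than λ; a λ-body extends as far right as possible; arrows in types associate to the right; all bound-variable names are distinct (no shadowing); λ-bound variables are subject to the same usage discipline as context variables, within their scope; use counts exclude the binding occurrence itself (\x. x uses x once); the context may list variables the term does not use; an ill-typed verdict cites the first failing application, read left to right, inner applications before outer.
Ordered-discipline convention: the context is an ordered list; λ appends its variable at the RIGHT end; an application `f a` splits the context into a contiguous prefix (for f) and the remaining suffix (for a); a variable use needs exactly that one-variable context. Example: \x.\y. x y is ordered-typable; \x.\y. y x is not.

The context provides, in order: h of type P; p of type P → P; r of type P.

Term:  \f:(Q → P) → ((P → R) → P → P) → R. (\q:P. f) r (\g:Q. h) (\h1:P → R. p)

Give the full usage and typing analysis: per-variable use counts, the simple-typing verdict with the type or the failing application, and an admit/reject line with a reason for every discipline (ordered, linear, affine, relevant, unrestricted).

counts: h=1, p=1, r=1, f (λ-bound)=1, q (λ-bound)=0, g (λ-bound)=0, h1 (λ-bound)=0
uses in reading order: f, r, h, p
typing: well-typed — term : ((Q → P) → ((P → R) → P → P) → R) → R
ordered: ✗, needs weakening: q, g, h1 unused
linear: ✗, needs weakening: q, g, h1 unused
affine: ✓, h, p, r, f, q, g, h1: no repeats, contraction unneeded
relevant: ✗, needs weakening: q, g, h1 unused
unrestricted: ✓, typability at ((Q → P) → ((P → R) → P → P) → R) → R is all that's needed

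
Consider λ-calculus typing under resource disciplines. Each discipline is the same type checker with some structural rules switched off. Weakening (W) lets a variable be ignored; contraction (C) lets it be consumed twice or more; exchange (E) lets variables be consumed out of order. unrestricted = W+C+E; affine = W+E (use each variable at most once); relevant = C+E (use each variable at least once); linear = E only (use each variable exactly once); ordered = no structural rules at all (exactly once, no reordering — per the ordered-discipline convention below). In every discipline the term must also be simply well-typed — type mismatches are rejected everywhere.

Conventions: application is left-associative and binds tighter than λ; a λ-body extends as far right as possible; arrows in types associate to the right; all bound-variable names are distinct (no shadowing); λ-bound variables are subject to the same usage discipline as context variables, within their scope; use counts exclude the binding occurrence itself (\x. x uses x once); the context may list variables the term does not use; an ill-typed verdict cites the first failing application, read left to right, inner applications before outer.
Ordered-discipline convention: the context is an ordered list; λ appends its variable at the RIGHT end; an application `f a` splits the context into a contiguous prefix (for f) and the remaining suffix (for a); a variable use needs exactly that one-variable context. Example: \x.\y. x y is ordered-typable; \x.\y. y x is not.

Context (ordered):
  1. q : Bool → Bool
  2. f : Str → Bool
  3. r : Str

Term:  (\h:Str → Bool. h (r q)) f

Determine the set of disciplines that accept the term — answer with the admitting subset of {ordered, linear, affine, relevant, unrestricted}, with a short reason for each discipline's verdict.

admitted by: none
use counts: q=1; f=1; r=1; h (bound)=1
use order (left to right): h, r, q, f
typing: ill-typed: non-arrow in function slot: Str
ordered: ✗ — not simply typable
linear: ✗ — fails simple typing
affine: ✗ — a type mismatch blocks all five
relevant: ✗ — the type mismatch rejects it
unrestricted: ✗ — not simply typable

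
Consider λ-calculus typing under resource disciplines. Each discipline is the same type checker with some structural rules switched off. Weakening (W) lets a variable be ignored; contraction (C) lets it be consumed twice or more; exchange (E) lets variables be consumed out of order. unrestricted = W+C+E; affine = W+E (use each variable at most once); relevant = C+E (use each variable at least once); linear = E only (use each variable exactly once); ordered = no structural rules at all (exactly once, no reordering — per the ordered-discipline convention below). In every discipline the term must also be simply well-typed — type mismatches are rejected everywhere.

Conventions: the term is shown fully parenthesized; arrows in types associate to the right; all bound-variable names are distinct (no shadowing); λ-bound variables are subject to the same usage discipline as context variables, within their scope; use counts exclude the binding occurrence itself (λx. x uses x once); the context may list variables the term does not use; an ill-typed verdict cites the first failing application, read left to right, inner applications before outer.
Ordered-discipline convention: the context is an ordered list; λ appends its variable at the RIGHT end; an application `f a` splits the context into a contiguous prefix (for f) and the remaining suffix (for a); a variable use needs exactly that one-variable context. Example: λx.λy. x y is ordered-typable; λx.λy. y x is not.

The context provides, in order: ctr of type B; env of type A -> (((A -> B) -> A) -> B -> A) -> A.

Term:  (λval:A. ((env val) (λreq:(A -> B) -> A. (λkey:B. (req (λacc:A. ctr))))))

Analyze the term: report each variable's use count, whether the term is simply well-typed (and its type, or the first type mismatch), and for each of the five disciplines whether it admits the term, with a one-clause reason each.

usage: ctr ×1, env ×1, val (bound) ×1, req (bound) ×1, key (bound) ×0, acc (bound) ×0
uses in reading order: env, val, req, ctr
typing: well-typed at A -> A
ordered: ✗ — unused: key, acc — weakening required
linear: ✗ — unused: key, acc — weakening required
affine: ✓ — no duplicate uses among ctr, env, val, req, key, acc
relevant: ✗ — unused: key, acc — weakening required
unrestricted: ✓ — type-checks (A -> A) and nothing is barred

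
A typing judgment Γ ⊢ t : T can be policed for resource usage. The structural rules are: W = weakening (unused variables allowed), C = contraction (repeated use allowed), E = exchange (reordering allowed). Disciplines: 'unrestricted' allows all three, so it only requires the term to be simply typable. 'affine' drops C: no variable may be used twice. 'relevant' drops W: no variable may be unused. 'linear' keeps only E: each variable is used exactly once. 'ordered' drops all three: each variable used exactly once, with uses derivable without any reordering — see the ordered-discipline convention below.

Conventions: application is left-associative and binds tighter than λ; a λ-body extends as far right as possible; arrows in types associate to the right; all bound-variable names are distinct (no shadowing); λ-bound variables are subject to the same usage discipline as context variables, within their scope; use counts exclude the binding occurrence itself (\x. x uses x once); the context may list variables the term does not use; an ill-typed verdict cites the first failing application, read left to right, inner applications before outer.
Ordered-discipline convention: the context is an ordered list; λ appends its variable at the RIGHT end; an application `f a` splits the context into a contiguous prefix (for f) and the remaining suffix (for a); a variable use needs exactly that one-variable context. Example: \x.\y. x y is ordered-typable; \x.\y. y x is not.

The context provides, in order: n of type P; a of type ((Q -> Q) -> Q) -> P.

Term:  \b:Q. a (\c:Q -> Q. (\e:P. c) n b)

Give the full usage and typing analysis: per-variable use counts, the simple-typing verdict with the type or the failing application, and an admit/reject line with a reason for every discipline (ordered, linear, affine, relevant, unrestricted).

variable uses: n: 1×; a: 1×; b (λ-bound): 1×; c (λ-bound): 1×; e (λ-bound): 0×
left-to-right use order: a, c, n, b
typing: well-typed — term : Q -> P
ordered: ✗, unused: e — weakening required
linear: ✗, unused: e — weakening required
affine: ✓, no duplicate uses among n, a, b, c, e
relevant: ✗, unused: e — weakening required
unrestricted: ✓, well-typed at Q -> P; no restrictions here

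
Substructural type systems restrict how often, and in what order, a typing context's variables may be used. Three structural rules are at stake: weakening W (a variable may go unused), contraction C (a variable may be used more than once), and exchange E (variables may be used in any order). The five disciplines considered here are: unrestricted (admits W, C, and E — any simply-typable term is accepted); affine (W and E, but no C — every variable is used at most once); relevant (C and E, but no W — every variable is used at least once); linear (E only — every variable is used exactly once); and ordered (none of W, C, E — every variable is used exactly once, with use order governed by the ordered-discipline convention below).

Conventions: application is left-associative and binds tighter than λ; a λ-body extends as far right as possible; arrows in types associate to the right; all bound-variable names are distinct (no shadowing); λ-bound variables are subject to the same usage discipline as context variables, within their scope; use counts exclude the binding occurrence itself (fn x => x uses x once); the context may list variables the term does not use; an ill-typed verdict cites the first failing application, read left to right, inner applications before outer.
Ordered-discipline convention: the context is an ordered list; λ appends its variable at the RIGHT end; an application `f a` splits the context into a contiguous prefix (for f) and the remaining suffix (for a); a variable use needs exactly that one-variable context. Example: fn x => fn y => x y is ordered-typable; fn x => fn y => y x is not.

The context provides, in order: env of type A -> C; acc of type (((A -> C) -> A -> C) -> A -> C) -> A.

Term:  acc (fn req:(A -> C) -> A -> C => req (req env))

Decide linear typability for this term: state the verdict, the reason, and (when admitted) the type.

no — uses contraction: req ×2
use counts: env: 1×, acc: 1×, req (λ-bound): 2×
order of uses: acc, req, req, env
typing: ✓ — A
all disciplines: ordered ✗; linear ✗; affine ✗; relevant ✓; unrestricted ✓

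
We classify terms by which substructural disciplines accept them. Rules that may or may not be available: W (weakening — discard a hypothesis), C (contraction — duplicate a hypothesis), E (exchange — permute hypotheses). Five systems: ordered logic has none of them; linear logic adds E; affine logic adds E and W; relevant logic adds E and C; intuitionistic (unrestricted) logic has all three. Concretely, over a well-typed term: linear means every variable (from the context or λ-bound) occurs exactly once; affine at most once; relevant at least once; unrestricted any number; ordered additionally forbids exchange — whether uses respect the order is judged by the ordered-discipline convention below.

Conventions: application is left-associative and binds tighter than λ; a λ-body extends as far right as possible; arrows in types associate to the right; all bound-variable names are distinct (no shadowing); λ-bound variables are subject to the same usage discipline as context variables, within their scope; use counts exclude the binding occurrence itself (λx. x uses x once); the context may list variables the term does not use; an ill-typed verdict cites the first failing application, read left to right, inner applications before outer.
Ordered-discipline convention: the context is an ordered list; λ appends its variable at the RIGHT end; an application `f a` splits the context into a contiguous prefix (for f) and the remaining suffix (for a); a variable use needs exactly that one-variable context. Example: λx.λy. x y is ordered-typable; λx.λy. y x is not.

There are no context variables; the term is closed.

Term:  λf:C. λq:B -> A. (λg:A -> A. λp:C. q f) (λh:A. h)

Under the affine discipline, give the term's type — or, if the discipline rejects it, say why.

not well-typed under affine — fails simple typing
counts: f [bound]: 1, q [bound]: 1, g [bound]: 0, p [bound]: 0, h [bound]: 1
uses in reading order: q, f, h
typing: ill-typed: an argument C mismatches the expected B
summary: ordered ✗, linear ✗, affine ✗, relevant ✗, unrestricted ✗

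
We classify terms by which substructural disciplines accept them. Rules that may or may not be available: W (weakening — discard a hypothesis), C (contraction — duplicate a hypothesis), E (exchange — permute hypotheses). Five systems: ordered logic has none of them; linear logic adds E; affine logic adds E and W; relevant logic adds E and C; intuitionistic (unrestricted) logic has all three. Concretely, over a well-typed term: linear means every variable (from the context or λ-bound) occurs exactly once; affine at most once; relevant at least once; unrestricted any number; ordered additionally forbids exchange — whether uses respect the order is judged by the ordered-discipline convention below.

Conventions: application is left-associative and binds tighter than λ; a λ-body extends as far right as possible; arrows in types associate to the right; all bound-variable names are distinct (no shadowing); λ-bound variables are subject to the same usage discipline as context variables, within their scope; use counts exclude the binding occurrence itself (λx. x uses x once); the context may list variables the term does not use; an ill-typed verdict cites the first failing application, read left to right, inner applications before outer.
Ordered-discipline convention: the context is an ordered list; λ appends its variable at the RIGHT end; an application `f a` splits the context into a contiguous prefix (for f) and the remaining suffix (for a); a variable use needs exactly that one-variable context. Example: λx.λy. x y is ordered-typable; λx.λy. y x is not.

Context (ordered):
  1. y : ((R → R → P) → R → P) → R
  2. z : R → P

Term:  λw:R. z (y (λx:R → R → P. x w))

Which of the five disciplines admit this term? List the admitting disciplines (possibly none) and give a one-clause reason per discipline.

admitting disciplines: linear, affine, relevant, unrestricted
usage: y=1; z=1; w [bound]=1; x [bound]=1
order of uses: z, y, x, w
typing: ✓ — R → P
ordered: ✗ — needs exchange: uses follow z, y, x, w
linear: ✓ — y, z, w, x: one use apiece
affine: ✓ — none of y, z, w, x used more than once
relevant: ✓ — at least one use each (y, z, w, x)
unrestricted: ✓ — simply typable at R → P; W, C, E all held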